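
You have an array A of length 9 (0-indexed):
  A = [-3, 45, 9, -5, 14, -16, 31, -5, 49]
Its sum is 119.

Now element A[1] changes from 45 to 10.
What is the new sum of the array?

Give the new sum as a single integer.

Old value at index 1: 45
New value at index 1: 10
Delta = 10 - 45 = -35
New sum = old_sum + delta = 119 + (-35) = 84

Answer: 84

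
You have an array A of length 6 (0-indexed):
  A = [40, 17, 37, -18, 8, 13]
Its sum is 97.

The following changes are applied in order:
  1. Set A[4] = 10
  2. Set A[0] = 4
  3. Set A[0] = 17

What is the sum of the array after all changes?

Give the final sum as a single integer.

Answer: 76

Derivation:
Initial sum: 97
Change 1: A[4] 8 -> 10, delta = 2, sum = 99
Change 2: A[0] 40 -> 4, delta = -36, sum = 63
Change 3: A[0] 4 -> 17, delta = 13, sum = 76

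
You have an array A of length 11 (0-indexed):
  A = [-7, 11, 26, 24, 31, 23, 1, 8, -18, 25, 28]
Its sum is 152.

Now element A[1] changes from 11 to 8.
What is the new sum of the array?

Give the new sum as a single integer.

Old value at index 1: 11
New value at index 1: 8
Delta = 8 - 11 = -3
New sum = old_sum + delta = 152 + (-3) = 149

Answer: 149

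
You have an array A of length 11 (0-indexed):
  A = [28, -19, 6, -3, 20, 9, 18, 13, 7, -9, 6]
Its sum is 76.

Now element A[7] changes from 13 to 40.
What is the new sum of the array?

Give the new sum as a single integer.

Old value at index 7: 13
New value at index 7: 40
Delta = 40 - 13 = 27
New sum = old_sum + delta = 76 + (27) = 103

Answer: 103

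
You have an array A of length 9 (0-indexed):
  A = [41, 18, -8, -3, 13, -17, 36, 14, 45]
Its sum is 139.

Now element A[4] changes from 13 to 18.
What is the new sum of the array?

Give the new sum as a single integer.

Answer: 144

Derivation:
Old value at index 4: 13
New value at index 4: 18
Delta = 18 - 13 = 5
New sum = old_sum + delta = 139 + (5) = 144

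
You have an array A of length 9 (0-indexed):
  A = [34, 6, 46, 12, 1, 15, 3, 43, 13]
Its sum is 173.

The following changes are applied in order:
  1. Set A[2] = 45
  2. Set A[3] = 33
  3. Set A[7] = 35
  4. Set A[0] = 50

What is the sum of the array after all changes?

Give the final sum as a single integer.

Answer: 201

Derivation:
Initial sum: 173
Change 1: A[2] 46 -> 45, delta = -1, sum = 172
Change 2: A[3] 12 -> 33, delta = 21, sum = 193
Change 3: A[7] 43 -> 35, delta = -8, sum = 185
Change 4: A[0] 34 -> 50, delta = 16, sum = 201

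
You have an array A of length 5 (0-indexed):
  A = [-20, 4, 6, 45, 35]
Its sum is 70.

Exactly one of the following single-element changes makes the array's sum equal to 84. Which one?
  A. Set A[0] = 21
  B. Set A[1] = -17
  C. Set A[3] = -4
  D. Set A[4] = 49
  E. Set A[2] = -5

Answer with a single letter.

Option A: A[0] -20->21, delta=41, new_sum=70+(41)=111
Option B: A[1] 4->-17, delta=-21, new_sum=70+(-21)=49
Option C: A[3] 45->-4, delta=-49, new_sum=70+(-49)=21
Option D: A[4] 35->49, delta=14, new_sum=70+(14)=84 <-- matches target
Option E: A[2] 6->-5, delta=-11, new_sum=70+(-11)=59

Answer: D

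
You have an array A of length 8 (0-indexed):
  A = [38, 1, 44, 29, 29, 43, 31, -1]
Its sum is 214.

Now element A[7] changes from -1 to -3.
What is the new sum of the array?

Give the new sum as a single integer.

Old value at index 7: -1
New value at index 7: -3
Delta = -3 - -1 = -2
New sum = old_sum + delta = 214 + (-2) = 212

Answer: 212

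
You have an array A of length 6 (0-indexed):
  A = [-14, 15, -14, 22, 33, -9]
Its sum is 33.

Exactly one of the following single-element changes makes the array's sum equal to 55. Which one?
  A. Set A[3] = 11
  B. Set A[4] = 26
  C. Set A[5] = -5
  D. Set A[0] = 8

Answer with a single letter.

Answer: D

Derivation:
Option A: A[3] 22->11, delta=-11, new_sum=33+(-11)=22
Option B: A[4] 33->26, delta=-7, new_sum=33+(-7)=26
Option C: A[5] -9->-5, delta=4, new_sum=33+(4)=37
Option D: A[0] -14->8, delta=22, new_sum=33+(22)=55 <-- matches target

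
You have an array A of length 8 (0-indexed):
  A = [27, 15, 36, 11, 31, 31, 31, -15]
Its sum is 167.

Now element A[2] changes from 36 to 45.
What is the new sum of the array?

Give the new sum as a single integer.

Old value at index 2: 36
New value at index 2: 45
Delta = 45 - 36 = 9
New sum = old_sum + delta = 167 + (9) = 176

Answer: 176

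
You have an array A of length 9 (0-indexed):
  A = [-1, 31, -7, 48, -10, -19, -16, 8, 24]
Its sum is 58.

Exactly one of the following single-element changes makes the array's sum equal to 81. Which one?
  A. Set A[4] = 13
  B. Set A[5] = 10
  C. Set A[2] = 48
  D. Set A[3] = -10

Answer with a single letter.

Option A: A[4] -10->13, delta=23, new_sum=58+(23)=81 <-- matches target
Option B: A[5] -19->10, delta=29, new_sum=58+(29)=87
Option C: A[2] -7->48, delta=55, new_sum=58+(55)=113
Option D: A[3] 48->-10, delta=-58, new_sum=58+(-58)=0

Answer: A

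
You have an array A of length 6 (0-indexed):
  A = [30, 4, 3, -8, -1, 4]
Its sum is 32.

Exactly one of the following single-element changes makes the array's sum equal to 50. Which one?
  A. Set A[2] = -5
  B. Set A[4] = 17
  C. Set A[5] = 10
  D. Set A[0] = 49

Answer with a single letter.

Option A: A[2] 3->-5, delta=-8, new_sum=32+(-8)=24
Option B: A[4] -1->17, delta=18, new_sum=32+(18)=50 <-- matches target
Option C: A[5] 4->10, delta=6, new_sum=32+(6)=38
Option D: A[0] 30->49, delta=19, new_sum=32+(19)=51

Answer: B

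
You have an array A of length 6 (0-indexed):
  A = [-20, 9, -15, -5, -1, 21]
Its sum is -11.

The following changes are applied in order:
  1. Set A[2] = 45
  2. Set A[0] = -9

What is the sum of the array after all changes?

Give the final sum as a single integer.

Answer: 60

Derivation:
Initial sum: -11
Change 1: A[2] -15 -> 45, delta = 60, sum = 49
Change 2: A[0] -20 -> -9, delta = 11, sum = 60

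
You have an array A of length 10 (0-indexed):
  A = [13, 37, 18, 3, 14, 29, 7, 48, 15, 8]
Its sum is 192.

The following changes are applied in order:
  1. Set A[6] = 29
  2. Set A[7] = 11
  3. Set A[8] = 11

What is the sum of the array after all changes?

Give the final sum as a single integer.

Answer: 173

Derivation:
Initial sum: 192
Change 1: A[6] 7 -> 29, delta = 22, sum = 214
Change 2: A[7] 48 -> 11, delta = -37, sum = 177
Change 3: A[8] 15 -> 11, delta = -4, sum = 173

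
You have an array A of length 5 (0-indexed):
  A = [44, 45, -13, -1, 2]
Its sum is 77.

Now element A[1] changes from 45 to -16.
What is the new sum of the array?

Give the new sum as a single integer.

Old value at index 1: 45
New value at index 1: -16
Delta = -16 - 45 = -61
New sum = old_sum + delta = 77 + (-61) = 16

Answer: 16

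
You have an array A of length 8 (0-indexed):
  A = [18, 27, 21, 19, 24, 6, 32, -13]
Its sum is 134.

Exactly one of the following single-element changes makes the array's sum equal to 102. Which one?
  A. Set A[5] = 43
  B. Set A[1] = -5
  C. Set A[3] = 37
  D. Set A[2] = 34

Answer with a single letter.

Option A: A[5] 6->43, delta=37, new_sum=134+(37)=171
Option B: A[1] 27->-5, delta=-32, new_sum=134+(-32)=102 <-- matches target
Option C: A[3] 19->37, delta=18, new_sum=134+(18)=152
Option D: A[2] 21->34, delta=13, new_sum=134+(13)=147

Answer: B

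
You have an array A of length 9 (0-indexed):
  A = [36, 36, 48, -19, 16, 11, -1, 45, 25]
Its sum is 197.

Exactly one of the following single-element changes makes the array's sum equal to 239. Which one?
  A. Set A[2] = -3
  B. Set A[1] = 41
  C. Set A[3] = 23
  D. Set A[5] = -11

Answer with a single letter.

Answer: C

Derivation:
Option A: A[2] 48->-3, delta=-51, new_sum=197+(-51)=146
Option B: A[1] 36->41, delta=5, new_sum=197+(5)=202
Option C: A[3] -19->23, delta=42, new_sum=197+(42)=239 <-- matches target
Option D: A[5] 11->-11, delta=-22, new_sum=197+(-22)=175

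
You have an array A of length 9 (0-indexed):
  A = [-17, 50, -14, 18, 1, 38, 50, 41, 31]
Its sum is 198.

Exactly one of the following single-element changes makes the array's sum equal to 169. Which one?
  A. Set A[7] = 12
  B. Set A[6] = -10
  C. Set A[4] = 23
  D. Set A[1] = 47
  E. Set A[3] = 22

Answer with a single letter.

Answer: A

Derivation:
Option A: A[7] 41->12, delta=-29, new_sum=198+(-29)=169 <-- matches target
Option B: A[6] 50->-10, delta=-60, new_sum=198+(-60)=138
Option C: A[4] 1->23, delta=22, new_sum=198+(22)=220
Option D: A[1] 50->47, delta=-3, new_sum=198+(-3)=195
Option E: A[3] 18->22, delta=4, new_sum=198+(4)=202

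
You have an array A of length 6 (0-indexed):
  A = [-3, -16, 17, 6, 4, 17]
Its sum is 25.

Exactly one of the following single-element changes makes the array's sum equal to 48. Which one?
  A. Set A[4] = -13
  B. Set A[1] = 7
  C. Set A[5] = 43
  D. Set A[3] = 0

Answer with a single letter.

Option A: A[4] 4->-13, delta=-17, new_sum=25+(-17)=8
Option B: A[1] -16->7, delta=23, new_sum=25+(23)=48 <-- matches target
Option C: A[5] 17->43, delta=26, new_sum=25+(26)=51
Option D: A[3] 6->0, delta=-6, new_sum=25+(-6)=19

Answer: B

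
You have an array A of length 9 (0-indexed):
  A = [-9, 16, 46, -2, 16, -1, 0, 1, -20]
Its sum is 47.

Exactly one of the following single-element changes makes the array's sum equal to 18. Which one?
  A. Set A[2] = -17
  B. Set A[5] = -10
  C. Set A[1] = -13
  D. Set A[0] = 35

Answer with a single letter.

Option A: A[2] 46->-17, delta=-63, new_sum=47+(-63)=-16
Option B: A[5] -1->-10, delta=-9, new_sum=47+(-9)=38
Option C: A[1] 16->-13, delta=-29, new_sum=47+(-29)=18 <-- matches target
Option D: A[0] -9->35, delta=44, new_sum=47+(44)=91

Answer: C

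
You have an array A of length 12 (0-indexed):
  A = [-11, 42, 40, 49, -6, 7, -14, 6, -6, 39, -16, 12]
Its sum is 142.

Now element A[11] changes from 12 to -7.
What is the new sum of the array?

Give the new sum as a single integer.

Answer: 123

Derivation:
Old value at index 11: 12
New value at index 11: -7
Delta = -7 - 12 = -19
New sum = old_sum + delta = 142 + (-19) = 123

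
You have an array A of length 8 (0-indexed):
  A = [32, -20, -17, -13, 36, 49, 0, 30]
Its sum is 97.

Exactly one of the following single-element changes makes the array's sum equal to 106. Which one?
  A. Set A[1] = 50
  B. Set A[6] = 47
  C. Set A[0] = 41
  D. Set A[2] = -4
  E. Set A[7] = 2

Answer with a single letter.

Answer: C

Derivation:
Option A: A[1] -20->50, delta=70, new_sum=97+(70)=167
Option B: A[6] 0->47, delta=47, new_sum=97+(47)=144
Option C: A[0] 32->41, delta=9, new_sum=97+(9)=106 <-- matches target
Option D: A[2] -17->-4, delta=13, new_sum=97+(13)=110
Option E: A[7] 30->2, delta=-28, new_sum=97+(-28)=69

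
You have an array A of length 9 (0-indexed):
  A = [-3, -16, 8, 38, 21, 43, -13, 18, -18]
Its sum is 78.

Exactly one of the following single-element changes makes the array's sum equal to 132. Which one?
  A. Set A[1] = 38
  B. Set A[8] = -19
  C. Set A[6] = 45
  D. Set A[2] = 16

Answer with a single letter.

Option A: A[1] -16->38, delta=54, new_sum=78+(54)=132 <-- matches target
Option B: A[8] -18->-19, delta=-1, new_sum=78+(-1)=77
Option C: A[6] -13->45, delta=58, new_sum=78+(58)=136
Option D: A[2] 8->16, delta=8, new_sum=78+(8)=86

Answer: A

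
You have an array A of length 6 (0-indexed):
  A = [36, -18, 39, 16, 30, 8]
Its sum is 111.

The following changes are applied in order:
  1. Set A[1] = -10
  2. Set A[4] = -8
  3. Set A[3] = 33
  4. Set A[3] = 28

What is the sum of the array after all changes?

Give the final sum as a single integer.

Initial sum: 111
Change 1: A[1] -18 -> -10, delta = 8, sum = 119
Change 2: A[4] 30 -> -8, delta = -38, sum = 81
Change 3: A[3] 16 -> 33, delta = 17, sum = 98
Change 4: A[3] 33 -> 28, delta = -5, sum = 93

Answer: 93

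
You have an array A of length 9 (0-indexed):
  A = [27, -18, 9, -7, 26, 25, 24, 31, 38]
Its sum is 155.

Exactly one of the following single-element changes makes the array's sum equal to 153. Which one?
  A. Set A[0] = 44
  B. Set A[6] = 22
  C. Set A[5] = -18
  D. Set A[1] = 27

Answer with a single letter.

Option A: A[0] 27->44, delta=17, new_sum=155+(17)=172
Option B: A[6] 24->22, delta=-2, new_sum=155+(-2)=153 <-- matches target
Option C: A[5] 25->-18, delta=-43, new_sum=155+(-43)=112
Option D: A[1] -18->27, delta=45, new_sum=155+(45)=200

Answer: B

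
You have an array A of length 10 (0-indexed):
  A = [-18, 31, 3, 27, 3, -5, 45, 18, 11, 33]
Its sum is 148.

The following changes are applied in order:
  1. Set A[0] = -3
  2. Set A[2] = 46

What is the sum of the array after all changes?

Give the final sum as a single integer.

Initial sum: 148
Change 1: A[0] -18 -> -3, delta = 15, sum = 163
Change 2: A[2] 3 -> 46, delta = 43, sum = 206

Answer: 206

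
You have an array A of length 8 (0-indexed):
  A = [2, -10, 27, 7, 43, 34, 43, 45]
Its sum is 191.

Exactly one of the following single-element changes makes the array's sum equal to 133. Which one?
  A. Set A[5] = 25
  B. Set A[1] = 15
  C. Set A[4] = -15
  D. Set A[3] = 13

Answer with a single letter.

Option A: A[5] 34->25, delta=-9, new_sum=191+(-9)=182
Option B: A[1] -10->15, delta=25, new_sum=191+(25)=216
Option C: A[4] 43->-15, delta=-58, new_sum=191+(-58)=133 <-- matches target
Option D: A[3] 7->13, delta=6, new_sum=191+(6)=197

Answer: C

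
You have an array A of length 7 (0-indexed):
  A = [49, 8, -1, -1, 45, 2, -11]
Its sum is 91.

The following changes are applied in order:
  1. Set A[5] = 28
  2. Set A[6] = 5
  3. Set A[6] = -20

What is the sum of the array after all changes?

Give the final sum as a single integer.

Initial sum: 91
Change 1: A[5] 2 -> 28, delta = 26, sum = 117
Change 2: A[6] -11 -> 5, delta = 16, sum = 133
Change 3: A[6] 5 -> -20, delta = -25, sum = 108

Answer: 108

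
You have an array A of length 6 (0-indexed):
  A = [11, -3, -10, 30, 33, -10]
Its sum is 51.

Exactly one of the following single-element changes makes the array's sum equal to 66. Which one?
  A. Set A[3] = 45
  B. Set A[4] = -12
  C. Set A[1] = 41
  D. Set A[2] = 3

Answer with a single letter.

Option A: A[3] 30->45, delta=15, new_sum=51+(15)=66 <-- matches target
Option B: A[4] 33->-12, delta=-45, new_sum=51+(-45)=6
Option C: A[1] -3->41, delta=44, new_sum=51+(44)=95
Option D: A[2] -10->3, delta=13, new_sum=51+(13)=64

Answer: A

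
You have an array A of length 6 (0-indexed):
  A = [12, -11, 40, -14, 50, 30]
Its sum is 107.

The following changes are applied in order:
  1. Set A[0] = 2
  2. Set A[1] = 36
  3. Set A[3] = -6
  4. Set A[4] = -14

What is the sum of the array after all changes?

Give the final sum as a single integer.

Answer: 88

Derivation:
Initial sum: 107
Change 1: A[0] 12 -> 2, delta = -10, sum = 97
Change 2: A[1] -11 -> 36, delta = 47, sum = 144
Change 3: A[3] -14 -> -6, delta = 8, sum = 152
Change 4: A[4] 50 -> -14, delta = -64, sum = 88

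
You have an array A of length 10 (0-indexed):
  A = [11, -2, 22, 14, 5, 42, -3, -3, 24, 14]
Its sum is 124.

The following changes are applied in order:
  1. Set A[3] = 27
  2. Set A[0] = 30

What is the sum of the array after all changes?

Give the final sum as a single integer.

Initial sum: 124
Change 1: A[3] 14 -> 27, delta = 13, sum = 137
Change 2: A[0] 11 -> 30, delta = 19, sum = 156

Answer: 156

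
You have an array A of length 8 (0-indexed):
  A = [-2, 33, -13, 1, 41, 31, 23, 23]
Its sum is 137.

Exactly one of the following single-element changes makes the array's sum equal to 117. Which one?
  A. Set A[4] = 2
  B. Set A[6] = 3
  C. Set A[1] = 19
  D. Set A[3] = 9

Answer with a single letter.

Option A: A[4] 41->2, delta=-39, new_sum=137+(-39)=98
Option B: A[6] 23->3, delta=-20, new_sum=137+(-20)=117 <-- matches target
Option C: A[1] 33->19, delta=-14, new_sum=137+(-14)=123
Option D: A[3] 1->9, delta=8, new_sum=137+(8)=145

Answer: B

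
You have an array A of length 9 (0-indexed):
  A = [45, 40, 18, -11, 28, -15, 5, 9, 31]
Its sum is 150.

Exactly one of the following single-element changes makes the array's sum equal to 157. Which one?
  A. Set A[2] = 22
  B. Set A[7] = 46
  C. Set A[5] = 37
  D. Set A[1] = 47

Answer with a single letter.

Option A: A[2] 18->22, delta=4, new_sum=150+(4)=154
Option B: A[7] 9->46, delta=37, new_sum=150+(37)=187
Option C: A[5] -15->37, delta=52, new_sum=150+(52)=202
Option D: A[1] 40->47, delta=7, new_sum=150+(7)=157 <-- matches target

Answer: D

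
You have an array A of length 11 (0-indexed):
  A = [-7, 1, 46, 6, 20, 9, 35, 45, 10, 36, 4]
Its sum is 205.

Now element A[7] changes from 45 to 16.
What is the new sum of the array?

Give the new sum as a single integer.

Old value at index 7: 45
New value at index 7: 16
Delta = 16 - 45 = -29
New sum = old_sum + delta = 205 + (-29) = 176

Answer: 176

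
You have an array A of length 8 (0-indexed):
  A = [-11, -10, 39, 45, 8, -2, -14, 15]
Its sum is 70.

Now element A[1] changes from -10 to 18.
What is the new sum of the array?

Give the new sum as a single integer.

Old value at index 1: -10
New value at index 1: 18
Delta = 18 - -10 = 28
New sum = old_sum + delta = 70 + (28) = 98

Answer: 98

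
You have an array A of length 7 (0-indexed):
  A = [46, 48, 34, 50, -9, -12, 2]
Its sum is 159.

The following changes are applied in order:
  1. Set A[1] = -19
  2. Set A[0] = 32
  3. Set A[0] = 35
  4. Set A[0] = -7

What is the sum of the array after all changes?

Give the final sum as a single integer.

Initial sum: 159
Change 1: A[1] 48 -> -19, delta = -67, sum = 92
Change 2: A[0] 46 -> 32, delta = -14, sum = 78
Change 3: A[0] 32 -> 35, delta = 3, sum = 81
Change 4: A[0] 35 -> -7, delta = -42, sum = 39

Answer: 39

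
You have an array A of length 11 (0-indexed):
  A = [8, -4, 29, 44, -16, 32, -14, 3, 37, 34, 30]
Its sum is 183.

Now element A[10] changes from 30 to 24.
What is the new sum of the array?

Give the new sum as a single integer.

Old value at index 10: 30
New value at index 10: 24
Delta = 24 - 30 = -6
New sum = old_sum + delta = 183 + (-6) = 177

Answer: 177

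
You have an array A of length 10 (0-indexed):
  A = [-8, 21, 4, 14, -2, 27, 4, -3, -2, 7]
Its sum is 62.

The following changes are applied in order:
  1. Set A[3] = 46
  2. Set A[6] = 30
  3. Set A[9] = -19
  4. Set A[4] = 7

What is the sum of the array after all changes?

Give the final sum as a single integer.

Initial sum: 62
Change 1: A[3] 14 -> 46, delta = 32, sum = 94
Change 2: A[6] 4 -> 30, delta = 26, sum = 120
Change 3: A[9] 7 -> -19, delta = -26, sum = 94
Change 4: A[4] -2 -> 7, delta = 9, sum = 103

Answer: 103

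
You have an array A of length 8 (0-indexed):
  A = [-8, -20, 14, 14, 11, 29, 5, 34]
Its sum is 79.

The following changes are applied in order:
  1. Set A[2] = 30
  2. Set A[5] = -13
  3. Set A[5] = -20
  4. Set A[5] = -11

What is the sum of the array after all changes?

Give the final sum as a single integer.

Answer: 55

Derivation:
Initial sum: 79
Change 1: A[2] 14 -> 30, delta = 16, sum = 95
Change 2: A[5] 29 -> -13, delta = -42, sum = 53
Change 3: A[5] -13 -> -20, delta = -7, sum = 46
Change 4: A[5] -20 -> -11, delta = 9, sum = 55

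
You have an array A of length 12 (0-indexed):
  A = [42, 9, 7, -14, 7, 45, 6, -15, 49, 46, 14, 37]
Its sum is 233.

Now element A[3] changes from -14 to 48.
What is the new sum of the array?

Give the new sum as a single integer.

Old value at index 3: -14
New value at index 3: 48
Delta = 48 - -14 = 62
New sum = old_sum + delta = 233 + (62) = 295

Answer: 295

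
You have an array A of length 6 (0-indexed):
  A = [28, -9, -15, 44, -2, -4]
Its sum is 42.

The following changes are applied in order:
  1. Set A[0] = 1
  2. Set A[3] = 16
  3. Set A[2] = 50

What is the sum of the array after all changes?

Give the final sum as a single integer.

Initial sum: 42
Change 1: A[0] 28 -> 1, delta = -27, sum = 15
Change 2: A[3] 44 -> 16, delta = -28, sum = -13
Change 3: A[2] -15 -> 50, delta = 65, sum = 52

Answer: 52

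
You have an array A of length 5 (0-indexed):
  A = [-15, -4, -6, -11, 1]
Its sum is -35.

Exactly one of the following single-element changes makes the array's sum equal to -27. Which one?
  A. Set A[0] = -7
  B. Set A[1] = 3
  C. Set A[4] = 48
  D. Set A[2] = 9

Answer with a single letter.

Answer: A

Derivation:
Option A: A[0] -15->-7, delta=8, new_sum=-35+(8)=-27 <-- matches target
Option B: A[1] -4->3, delta=7, new_sum=-35+(7)=-28
Option C: A[4] 1->48, delta=47, new_sum=-35+(47)=12
Option D: A[2] -6->9, delta=15, new_sum=-35+(15)=-20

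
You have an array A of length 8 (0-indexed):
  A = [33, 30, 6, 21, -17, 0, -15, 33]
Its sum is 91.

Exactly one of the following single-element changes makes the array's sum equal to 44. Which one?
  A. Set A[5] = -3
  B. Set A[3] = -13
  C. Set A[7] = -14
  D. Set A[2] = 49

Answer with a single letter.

Option A: A[5] 0->-3, delta=-3, new_sum=91+(-3)=88
Option B: A[3] 21->-13, delta=-34, new_sum=91+(-34)=57
Option C: A[7] 33->-14, delta=-47, new_sum=91+(-47)=44 <-- matches target
Option D: A[2] 6->49, delta=43, new_sum=91+(43)=134

Answer: C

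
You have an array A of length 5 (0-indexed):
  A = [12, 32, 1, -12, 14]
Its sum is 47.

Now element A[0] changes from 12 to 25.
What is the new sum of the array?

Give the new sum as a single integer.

Answer: 60

Derivation:
Old value at index 0: 12
New value at index 0: 25
Delta = 25 - 12 = 13
New sum = old_sum + delta = 47 + (13) = 60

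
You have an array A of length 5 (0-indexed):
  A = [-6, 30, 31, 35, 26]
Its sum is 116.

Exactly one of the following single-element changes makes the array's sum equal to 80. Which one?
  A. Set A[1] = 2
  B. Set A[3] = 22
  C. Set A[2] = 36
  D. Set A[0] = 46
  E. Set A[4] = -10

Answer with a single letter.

Answer: E

Derivation:
Option A: A[1] 30->2, delta=-28, new_sum=116+(-28)=88
Option B: A[3] 35->22, delta=-13, new_sum=116+(-13)=103
Option C: A[2] 31->36, delta=5, new_sum=116+(5)=121
Option D: A[0] -6->46, delta=52, new_sum=116+(52)=168
Option E: A[4] 26->-10, delta=-36, new_sum=116+(-36)=80 <-- matches target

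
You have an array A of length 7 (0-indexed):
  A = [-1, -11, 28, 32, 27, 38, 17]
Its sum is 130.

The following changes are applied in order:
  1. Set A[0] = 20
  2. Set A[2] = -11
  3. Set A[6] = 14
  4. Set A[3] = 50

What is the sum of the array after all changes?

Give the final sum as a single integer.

Initial sum: 130
Change 1: A[0] -1 -> 20, delta = 21, sum = 151
Change 2: A[2] 28 -> -11, delta = -39, sum = 112
Change 3: A[6] 17 -> 14, delta = -3, sum = 109
Change 4: A[3] 32 -> 50, delta = 18, sum = 127

Answer: 127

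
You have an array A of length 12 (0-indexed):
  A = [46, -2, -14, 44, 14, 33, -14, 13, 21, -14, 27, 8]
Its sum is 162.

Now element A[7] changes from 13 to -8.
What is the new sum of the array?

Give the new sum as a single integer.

Answer: 141

Derivation:
Old value at index 7: 13
New value at index 7: -8
Delta = -8 - 13 = -21
New sum = old_sum + delta = 162 + (-21) = 141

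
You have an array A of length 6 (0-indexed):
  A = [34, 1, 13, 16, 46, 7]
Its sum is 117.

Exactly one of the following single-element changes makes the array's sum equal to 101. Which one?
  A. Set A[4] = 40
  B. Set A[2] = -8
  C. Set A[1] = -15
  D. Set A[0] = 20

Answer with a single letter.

Option A: A[4] 46->40, delta=-6, new_sum=117+(-6)=111
Option B: A[2] 13->-8, delta=-21, new_sum=117+(-21)=96
Option C: A[1] 1->-15, delta=-16, new_sum=117+(-16)=101 <-- matches target
Option D: A[0] 34->20, delta=-14, new_sum=117+(-14)=103

Answer: C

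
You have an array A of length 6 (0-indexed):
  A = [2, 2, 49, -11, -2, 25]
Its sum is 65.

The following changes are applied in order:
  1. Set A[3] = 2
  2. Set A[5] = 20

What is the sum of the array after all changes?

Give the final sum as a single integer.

Initial sum: 65
Change 1: A[3] -11 -> 2, delta = 13, sum = 78
Change 2: A[5] 25 -> 20, delta = -5, sum = 73

Answer: 73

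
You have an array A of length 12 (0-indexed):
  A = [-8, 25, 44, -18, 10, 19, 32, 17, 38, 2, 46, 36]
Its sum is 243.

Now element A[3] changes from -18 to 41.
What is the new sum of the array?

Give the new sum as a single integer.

Answer: 302

Derivation:
Old value at index 3: -18
New value at index 3: 41
Delta = 41 - -18 = 59
New sum = old_sum + delta = 243 + (59) = 302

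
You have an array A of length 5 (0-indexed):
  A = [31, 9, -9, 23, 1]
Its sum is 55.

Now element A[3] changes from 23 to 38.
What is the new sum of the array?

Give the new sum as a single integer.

Old value at index 3: 23
New value at index 3: 38
Delta = 38 - 23 = 15
New sum = old_sum + delta = 55 + (15) = 70

Answer: 70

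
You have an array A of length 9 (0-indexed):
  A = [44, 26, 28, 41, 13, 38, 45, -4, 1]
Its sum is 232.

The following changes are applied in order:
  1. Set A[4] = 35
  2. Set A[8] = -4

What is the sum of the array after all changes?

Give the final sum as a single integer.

Answer: 249

Derivation:
Initial sum: 232
Change 1: A[4] 13 -> 35, delta = 22, sum = 254
Change 2: A[8] 1 -> -4, delta = -5, sum = 249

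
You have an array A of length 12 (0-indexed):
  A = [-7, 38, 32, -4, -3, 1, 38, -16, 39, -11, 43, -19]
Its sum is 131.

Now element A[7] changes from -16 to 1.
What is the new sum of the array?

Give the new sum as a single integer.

Old value at index 7: -16
New value at index 7: 1
Delta = 1 - -16 = 17
New sum = old_sum + delta = 131 + (17) = 148

Answer: 148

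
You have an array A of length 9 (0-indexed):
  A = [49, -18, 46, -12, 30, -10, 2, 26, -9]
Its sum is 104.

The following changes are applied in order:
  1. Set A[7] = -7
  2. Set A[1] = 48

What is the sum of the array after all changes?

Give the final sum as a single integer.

Initial sum: 104
Change 1: A[7] 26 -> -7, delta = -33, sum = 71
Change 2: A[1] -18 -> 48, delta = 66, sum = 137

Answer: 137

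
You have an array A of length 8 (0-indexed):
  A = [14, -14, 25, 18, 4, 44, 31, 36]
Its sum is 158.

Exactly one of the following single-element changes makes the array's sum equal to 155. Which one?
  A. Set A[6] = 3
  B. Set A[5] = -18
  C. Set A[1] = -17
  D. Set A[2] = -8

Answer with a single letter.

Option A: A[6] 31->3, delta=-28, new_sum=158+(-28)=130
Option B: A[5] 44->-18, delta=-62, new_sum=158+(-62)=96
Option C: A[1] -14->-17, delta=-3, new_sum=158+(-3)=155 <-- matches target
Option D: A[2] 25->-8, delta=-33, new_sum=158+(-33)=125

Answer: C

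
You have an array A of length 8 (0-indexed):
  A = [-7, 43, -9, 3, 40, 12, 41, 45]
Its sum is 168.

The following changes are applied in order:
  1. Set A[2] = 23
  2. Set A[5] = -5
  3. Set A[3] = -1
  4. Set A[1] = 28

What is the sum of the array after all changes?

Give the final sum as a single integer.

Initial sum: 168
Change 1: A[2] -9 -> 23, delta = 32, sum = 200
Change 2: A[5] 12 -> -5, delta = -17, sum = 183
Change 3: A[3] 3 -> -1, delta = -4, sum = 179
Change 4: A[1] 43 -> 28, delta = -15, sum = 164

Answer: 164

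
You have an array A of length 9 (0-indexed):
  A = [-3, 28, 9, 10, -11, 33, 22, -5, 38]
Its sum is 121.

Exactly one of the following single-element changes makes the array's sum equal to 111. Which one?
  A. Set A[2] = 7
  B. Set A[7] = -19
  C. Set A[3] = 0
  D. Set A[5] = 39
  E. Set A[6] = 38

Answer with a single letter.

Option A: A[2] 9->7, delta=-2, new_sum=121+(-2)=119
Option B: A[7] -5->-19, delta=-14, new_sum=121+(-14)=107
Option C: A[3] 10->0, delta=-10, new_sum=121+(-10)=111 <-- matches target
Option D: A[5] 33->39, delta=6, new_sum=121+(6)=127
Option E: A[6] 22->38, delta=16, new_sum=121+(16)=137

Answer: C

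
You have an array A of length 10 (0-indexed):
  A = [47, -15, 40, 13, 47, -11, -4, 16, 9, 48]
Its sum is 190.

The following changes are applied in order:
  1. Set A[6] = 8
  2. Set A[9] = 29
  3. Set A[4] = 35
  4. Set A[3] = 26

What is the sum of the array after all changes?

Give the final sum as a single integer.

Answer: 184

Derivation:
Initial sum: 190
Change 1: A[6] -4 -> 8, delta = 12, sum = 202
Change 2: A[9] 48 -> 29, delta = -19, sum = 183
Change 3: A[4] 47 -> 35, delta = -12, sum = 171
Change 4: A[3] 13 -> 26, delta = 13, sum = 184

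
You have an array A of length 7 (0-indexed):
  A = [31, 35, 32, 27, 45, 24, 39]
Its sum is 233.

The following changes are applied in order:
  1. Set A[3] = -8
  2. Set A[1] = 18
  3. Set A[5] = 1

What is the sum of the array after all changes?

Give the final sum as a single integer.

Answer: 158

Derivation:
Initial sum: 233
Change 1: A[3] 27 -> -8, delta = -35, sum = 198
Change 2: A[1] 35 -> 18, delta = -17, sum = 181
Change 3: A[5] 24 -> 1, delta = -23, sum = 158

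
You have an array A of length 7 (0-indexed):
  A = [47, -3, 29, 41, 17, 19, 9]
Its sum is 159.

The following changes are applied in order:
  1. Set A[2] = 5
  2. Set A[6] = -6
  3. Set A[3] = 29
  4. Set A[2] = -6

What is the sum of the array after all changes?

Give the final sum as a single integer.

Initial sum: 159
Change 1: A[2] 29 -> 5, delta = -24, sum = 135
Change 2: A[6] 9 -> -6, delta = -15, sum = 120
Change 3: A[3] 41 -> 29, delta = -12, sum = 108
Change 4: A[2] 5 -> -6, delta = -11, sum = 97

Answer: 97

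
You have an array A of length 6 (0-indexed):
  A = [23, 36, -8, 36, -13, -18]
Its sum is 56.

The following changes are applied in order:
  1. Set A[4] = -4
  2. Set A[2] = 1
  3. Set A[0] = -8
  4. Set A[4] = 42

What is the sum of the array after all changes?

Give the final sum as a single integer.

Answer: 89

Derivation:
Initial sum: 56
Change 1: A[4] -13 -> -4, delta = 9, sum = 65
Change 2: A[2] -8 -> 1, delta = 9, sum = 74
Change 3: A[0] 23 -> -8, delta = -31, sum = 43
Change 4: A[4] -4 -> 42, delta = 46, sum = 89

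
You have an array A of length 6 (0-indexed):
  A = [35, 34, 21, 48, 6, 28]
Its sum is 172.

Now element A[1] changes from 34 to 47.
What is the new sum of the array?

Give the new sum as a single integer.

Old value at index 1: 34
New value at index 1: 47
Delta = 47 - 34 = 13
New sum = old_sum + delta = 172 + (13) = 185

Answer: 185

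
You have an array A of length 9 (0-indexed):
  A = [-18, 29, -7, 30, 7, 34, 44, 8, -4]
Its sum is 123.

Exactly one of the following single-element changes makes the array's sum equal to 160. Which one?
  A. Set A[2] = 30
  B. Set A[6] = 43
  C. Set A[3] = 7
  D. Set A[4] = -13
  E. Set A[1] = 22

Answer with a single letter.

Option A: A[2] -7->30, delta=37, new_sum=123+(37)=160 <-- matches target
Option B: A[6] 44->43, delta=-1, new_sum=123+(-1)=122
Option C: A[3] 30->7, delta=-23, new_sum=123+(-23)=100
Option D: A[4] 7->-13, delta=-20, new_sum=123+(-20)=103
Option E: A[1] 29->22, delta=-7, new_sum=123+(-7)=116

Answer: A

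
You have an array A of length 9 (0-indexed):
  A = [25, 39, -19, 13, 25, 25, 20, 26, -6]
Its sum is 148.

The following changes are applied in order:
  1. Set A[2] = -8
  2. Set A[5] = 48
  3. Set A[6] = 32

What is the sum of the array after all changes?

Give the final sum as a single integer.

Answer: 194

Derivation:
Initial sum: 148
Change 1: A[2] -19 -> -8, delta = 11, sum = 159
Change 2: A[5] 25 -> 48, delta = 23, sum = 182
Change 3: A[6] 20 -> 32, delta = 12, sum = 194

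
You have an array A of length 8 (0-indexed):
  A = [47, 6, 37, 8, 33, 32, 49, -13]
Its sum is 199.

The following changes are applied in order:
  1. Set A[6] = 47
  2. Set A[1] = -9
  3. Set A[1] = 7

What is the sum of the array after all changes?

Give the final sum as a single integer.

Answer: 198

Derivation:
Initial sum: 199
Change 1: A[6] 49 -> 47, delta = -2, sum = 197
Change 2: A[1] 6 -> -9, delta = -15, sum = 182
Change 3: A[1] -9 -> 7, delta = 16, sum = 198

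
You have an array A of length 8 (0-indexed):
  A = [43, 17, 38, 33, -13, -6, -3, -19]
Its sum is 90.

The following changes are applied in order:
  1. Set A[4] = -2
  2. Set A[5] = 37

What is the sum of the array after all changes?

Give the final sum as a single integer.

Initial sum: 90
Change 1: A[4] -13 -> -2, delta = 11, sum = 101
Change 2: A[5] -6 -> 37, delta = 43, sum = 144

Answer: 144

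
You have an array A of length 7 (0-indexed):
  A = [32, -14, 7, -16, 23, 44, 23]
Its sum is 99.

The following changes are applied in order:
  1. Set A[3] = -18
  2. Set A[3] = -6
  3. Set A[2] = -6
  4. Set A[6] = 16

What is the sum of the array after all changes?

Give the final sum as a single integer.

Initial sum: 99
Change 1: A[3] -16 -> -18, delta = -2, sum = 97
Change 2: A[3] -18 -> -6, delta = 12, sum = 109
Change 3: A[2] 7 -> -6, delta = -13, sum = 96
Change 4: A[6] 23 -> 16, delta = -7, sum = 89

Answer: 89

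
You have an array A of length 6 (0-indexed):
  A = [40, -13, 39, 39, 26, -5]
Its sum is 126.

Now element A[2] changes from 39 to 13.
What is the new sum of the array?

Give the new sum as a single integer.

Answer: 100

Derivation:
Old value at index 2: 39
New value at index 2: 13
Delta = 13 - 39 = -26
New sum = old_sum + delta = 126 + (-26) = 100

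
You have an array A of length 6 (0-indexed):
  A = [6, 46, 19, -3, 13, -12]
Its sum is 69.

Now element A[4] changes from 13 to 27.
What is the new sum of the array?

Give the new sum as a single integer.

Answer: 83

Derivation:
Old value at index 4: 13
New value at index 4: 27
Delta = 27 - 13 = 14
New sum = old_sum + delta = 69 + (14) = 83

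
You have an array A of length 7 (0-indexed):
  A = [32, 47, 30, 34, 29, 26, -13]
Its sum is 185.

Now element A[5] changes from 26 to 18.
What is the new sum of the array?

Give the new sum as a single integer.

Answer: 177

Derivation:
Old value at index 5: 26
New value at index 5: 18
Delta = 18 - 26 = -8
New sum = old_sum + delta = 185 + (-8) = 177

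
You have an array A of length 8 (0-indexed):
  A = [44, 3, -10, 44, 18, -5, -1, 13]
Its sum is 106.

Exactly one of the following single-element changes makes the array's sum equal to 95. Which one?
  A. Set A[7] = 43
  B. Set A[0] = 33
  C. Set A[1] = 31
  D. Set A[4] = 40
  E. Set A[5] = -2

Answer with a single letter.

Option A: A[7] 13->43, delta=30, new_sum=106+(30)=136
Option B: A[0] 44->33, delta=-11, new_sum=106+(-11)=95 <-- matches target
Option C: A[1] 3->31, delta=28, new_sum=106+(28)=134
Option D: A[4] 18->40, delta=22, new_sum=106+(22)=128
Option E: A[5] -5->-2, delta=3, new_sum=106+(3)=109

Answer: B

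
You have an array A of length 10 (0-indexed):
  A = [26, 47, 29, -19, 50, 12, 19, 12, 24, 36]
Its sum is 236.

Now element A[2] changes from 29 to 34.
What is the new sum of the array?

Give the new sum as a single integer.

Old value at index 2: 29
New value at index 2: 34
Delta = 34 - 29 = 5
New sum = old_sum + delta = 236 + (5) = 241

Answer: 241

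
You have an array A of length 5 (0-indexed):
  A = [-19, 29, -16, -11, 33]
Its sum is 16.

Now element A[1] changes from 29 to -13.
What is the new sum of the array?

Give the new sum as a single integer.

Answer: -26

Derivation:
Old value at index 1: 29
New value at index 1: -13
Delta = -13 - 29 = -42
New sum = old_sum + delta = 16 + (-42) = -26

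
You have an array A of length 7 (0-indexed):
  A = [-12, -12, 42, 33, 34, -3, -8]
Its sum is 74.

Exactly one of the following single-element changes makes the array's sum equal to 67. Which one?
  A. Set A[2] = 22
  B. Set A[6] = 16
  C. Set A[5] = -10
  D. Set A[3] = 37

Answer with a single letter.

Answer: C

Derivation:
Option A: A[2] 42->22, delta=-20, new_sum=74+(-20)=54
Option B: A[6] -8->16, delta=24, new_sum=74+(24)=98
Option C: A[5] -3->-10, delta=-7, new_sum=74+(-7)=67 <-- matches target
Option D: A[3] 33->37, delta=4, new_sum=74+(4)=78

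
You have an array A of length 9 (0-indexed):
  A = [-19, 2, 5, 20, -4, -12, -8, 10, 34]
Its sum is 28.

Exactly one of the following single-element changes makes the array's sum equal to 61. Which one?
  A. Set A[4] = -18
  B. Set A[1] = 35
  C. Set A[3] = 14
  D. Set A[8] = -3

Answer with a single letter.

Answer: B

Derivation:
Option A: A[4] -4->-18, delta=-14, new_sum=28+(-14)=14
Option B: A[1] 2->35, delta=33, new_sum=28+(33)=61 <-- matches target
Option C: A[3] 20->14, delta=-6, new_sum=28+(-6)=22
Option D: A[8] 34->-3, delta=-37, new_sum=28+(-37)=-9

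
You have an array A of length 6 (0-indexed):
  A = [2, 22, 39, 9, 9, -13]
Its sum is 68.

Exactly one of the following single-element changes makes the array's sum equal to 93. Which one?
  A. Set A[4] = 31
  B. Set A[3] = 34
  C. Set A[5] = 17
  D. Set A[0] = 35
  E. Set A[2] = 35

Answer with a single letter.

Option A: A[4] 9->31, delta=22, new_sum=68+(22)=90
Option B: A[3] 9->34, delta=25, new_sum=68+(25)=93 <-- matches target
Option C: A[5] -13->17, delta=30, new_sum=68+(30)=98
Option D: A[0] 2->35, delta=33, new_sum=68+(33)=101
Option E: A[2] 39->35, delta=-4, new_sum=68+(-4)=64

Answer: B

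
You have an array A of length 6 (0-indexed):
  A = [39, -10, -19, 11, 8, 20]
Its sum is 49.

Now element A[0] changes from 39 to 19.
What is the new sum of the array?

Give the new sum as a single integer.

Old value at index 0: 39
New value at index 0: 19
Delta = 19 - 39 = -20
New sum = old_sum + delta = 49 + (-20) = 29

Answer: 29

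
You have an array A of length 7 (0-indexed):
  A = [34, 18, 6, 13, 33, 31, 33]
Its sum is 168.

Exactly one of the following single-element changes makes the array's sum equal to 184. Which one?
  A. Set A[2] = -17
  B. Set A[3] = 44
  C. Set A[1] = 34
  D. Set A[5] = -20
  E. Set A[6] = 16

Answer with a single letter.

Option A: A[2] 6->-17, delta=-23, new_sum=168+(-23)=145
Option B: A[3] 13->44, delta=31, new_sum=168+(31)=199
Option C: A[1] 18->34, delta=16, new_sum=168+(16)=184 <-- matches target
Option D: A[5] 31->-20, delta=-51, new_sum=168+(-51)=117
Option E: A[6] 33->16, delta=-17, new_sum=168+(-17)=151

Answer: C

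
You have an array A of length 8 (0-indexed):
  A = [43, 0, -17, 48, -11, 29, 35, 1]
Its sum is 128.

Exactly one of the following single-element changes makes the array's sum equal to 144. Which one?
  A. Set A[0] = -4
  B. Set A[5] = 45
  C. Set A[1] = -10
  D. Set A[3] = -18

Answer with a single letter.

Option A: A[0] 43->-4, delta=-47, new_sum=128+(-47)=81
Option B: A[5] 29->45, delta=16, new_sum=128+(16)=144 <-- matches target
Option C: A[1] 0->-10, delta=-10, new_sum=128+(-10)=118
Option D: A[3] 48->-18, delta=-66, new_sum=128+(-66)=62

Answer: B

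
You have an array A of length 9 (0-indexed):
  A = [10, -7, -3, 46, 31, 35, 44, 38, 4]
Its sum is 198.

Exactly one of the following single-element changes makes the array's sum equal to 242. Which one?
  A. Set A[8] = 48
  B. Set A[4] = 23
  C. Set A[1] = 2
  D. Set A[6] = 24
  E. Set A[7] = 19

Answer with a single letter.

Option A: A[8] 4->48, delta=44, new_sum=198+(44)=242 <-- matches target
Option B: A[4] 31->23, delta=-8, new_sum=198+(-8)=190
Option C: A[1] -7->2, delta=9, new_sum=198+(9)=207
Option D: A[6] 44->24, delta=-20, new_sum=198+(-20)=178
Option E: A[7] 38->19, delta=-19, new_sum=198+(-19)=179

Answer: A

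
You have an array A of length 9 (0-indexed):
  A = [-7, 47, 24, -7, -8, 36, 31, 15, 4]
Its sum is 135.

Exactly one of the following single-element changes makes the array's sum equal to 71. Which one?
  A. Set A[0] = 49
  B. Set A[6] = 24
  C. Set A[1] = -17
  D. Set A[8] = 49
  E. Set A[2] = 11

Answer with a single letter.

Answer: C

Derivation:
Option A: A[0] -7->49, delta=56, new_sum=135+(56)=191
Option B: A[6] 31->24, delta=-7, new_sum=135+(-7)=128
Option C: A[1] 47->-17, delta=-64, new_sum=135+(-64)=71 <-- matches target
Option D: A[8] 4->49, delta=45, new_sum=135+(45)=180
Option E: A[2] 24->11, delta=-13, new_sum=135+(-13)=122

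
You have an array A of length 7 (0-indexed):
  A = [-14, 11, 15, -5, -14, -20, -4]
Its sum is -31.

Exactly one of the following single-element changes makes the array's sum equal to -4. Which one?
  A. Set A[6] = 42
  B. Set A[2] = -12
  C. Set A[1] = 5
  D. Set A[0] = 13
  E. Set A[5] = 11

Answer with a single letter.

Option A: A[6] -4->42, delta=46, new_sum=-31+(46)=15
Option B: A[2] 15->-12, delta=-27, new_sum=-31+(-27)=-58
Option C: A[1] 11->5, delta=-6, new_sum=-31+(-6)=-37
Option D: A[0] -14->13, delta=27, new_sum=-31+(27)=-4 <-- matches target
Option E: A[5] -20->11, delta=31, new_sum=-31+(31)=0

Answer: D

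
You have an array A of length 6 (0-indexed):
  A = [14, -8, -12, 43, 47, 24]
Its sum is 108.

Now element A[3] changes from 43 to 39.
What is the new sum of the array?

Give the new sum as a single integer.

Answer: 104

Derivation:
Old value at index 3: 43
New value at index 3: 39
Delta = 39 - 43 = -4
New sum = old_sum + delta = 108 + (-4) = 104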